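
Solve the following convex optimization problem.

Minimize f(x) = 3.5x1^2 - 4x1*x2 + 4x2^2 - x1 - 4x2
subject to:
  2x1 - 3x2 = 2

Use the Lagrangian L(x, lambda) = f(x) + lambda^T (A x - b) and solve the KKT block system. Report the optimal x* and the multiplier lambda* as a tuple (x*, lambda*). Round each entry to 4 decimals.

Form the Lagrangian:
  L(x, lambda) = (1/2) x^T Q x + c^T x + lambda^T (A x - b)
Stationarity (grad_x L = 0): Q x + c + A^T lambda = 0.
Primal feasibility: A x = b.

This gives the KKT block system:
  [ Q   A^T ] [ x     ]   [-c ]
  [ A    0  ] [ lambda ] = [ b ]

Solving the linear system:
  x*      = (0.8723, -0.0851)
  lambda* = (-2.7234)
  f(x*)   = 2.4574

x* = (0.8723, -0.0851), lambda* = (-2.7234)


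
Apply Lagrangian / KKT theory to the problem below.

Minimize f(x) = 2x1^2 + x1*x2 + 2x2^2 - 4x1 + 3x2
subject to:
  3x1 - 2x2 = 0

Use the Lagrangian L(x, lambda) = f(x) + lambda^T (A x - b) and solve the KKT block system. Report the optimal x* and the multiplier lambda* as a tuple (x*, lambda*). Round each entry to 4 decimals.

Form the Lagrangian:
  L(x, lambda) = (1/2) x^T Q x + c^T x + lambda^T (A x - b)
Stationarity (grad_x L = 0): Q x + c + A^T lambda = 0.
Primal feasibility: A x = b.

This gives the KKT block system:
  [ Q   A^T ] [ x     ]   [-c ]
  [ A    0  ] [ lambda ] = [ b ]

Solving the linear system:
  x*      = (-0.0312, -0.0469)
  lambda* = (1.3906)
  f(x*)   = -0.0078

x* = (-0.0312, -0.0469), lambda* = (1.3906)


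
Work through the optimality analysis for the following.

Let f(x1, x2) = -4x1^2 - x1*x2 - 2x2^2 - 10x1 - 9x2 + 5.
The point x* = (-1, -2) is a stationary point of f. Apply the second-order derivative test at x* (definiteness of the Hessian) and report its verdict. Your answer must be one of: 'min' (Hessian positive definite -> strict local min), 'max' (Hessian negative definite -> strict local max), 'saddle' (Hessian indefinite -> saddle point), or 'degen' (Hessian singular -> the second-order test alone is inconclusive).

Compute the Hessian H = grad^2 f:
  H = [[-8, -1], [-1, -4]]
Verify stationarity: grad f(x*) = H x* + g = (0, 0).
Eigenvalues of H: -8.2361, -3.7639.
Both eigenvalues < 0, so H is negative definite -> x* is a strict local max.

max


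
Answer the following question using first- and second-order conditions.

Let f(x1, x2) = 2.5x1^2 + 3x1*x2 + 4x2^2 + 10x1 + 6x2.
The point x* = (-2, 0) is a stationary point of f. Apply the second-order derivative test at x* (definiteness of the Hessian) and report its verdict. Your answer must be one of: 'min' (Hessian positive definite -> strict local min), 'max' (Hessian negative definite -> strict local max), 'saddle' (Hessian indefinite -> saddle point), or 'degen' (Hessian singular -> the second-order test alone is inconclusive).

Compute the Hessian H = grad^2 f:
  H = [[5, 3], [3, 8]]
Verify stationarity: grad f(x*) = H x* + g = (0, 0).
Eigenvalues of H: 3.1459, 9.8541.
Both eigenvalues > 0, so H is positive definite -> x* is a strict local min.

min


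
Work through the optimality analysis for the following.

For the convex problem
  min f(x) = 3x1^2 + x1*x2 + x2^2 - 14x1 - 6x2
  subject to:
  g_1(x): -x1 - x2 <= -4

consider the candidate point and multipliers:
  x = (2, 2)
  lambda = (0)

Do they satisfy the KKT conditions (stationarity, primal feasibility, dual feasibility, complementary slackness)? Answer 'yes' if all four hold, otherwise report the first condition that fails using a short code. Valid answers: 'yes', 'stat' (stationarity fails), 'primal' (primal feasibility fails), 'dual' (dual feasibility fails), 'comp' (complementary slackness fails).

Gradient of f: grad f(x) = Q x + c = (0, 0)
Constraint values g_i(x) = a_i^T x - b_i:
  g_1((2, 2)) = 0
Stationarity residual: grad f(x) + sum_i lambda_i a_i = (0, 0)
  -> stationarity OK
Primal feasibility (all g_i <= 0): OK
Dual feasibility (all lambda_i >= 0): OK
Complementary slackness (lambda_i * g_i(x) = 0 for all i): OK

Verdict: yes, KKT holds.

yes


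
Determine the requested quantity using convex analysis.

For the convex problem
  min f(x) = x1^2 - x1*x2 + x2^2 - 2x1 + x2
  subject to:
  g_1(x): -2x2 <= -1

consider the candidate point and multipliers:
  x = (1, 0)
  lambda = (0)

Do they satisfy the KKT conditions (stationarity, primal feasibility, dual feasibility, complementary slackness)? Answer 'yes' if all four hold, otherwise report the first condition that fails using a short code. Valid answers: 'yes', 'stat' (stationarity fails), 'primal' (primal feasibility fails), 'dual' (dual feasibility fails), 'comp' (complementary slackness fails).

Gradient of f: grad f(x) = Q x + c = (0, 0)
Constraint values g_i(x) = a_i^T x - b_i:
  g_1((1, 0)) = 1
Stationarity residual: grad f(x) + sum_i lambda_i a_i = (0, 0)
  -> stationarity OK
Primal feasibility (all g_i <= 0): FAILS
Dual feasibility (all lambda_i >= 0): OK
Complementary slackness (lambda_i * g_i(x) = 0 for all i): OK

Verdict: the first failing condition is primal_feasibility -> primal.

primal


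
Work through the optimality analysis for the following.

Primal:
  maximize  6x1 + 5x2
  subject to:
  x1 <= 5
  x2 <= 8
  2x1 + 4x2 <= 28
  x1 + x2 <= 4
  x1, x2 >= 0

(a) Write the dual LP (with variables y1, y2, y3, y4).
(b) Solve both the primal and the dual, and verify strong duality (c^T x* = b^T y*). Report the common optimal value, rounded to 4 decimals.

The standard primal-dual pair for 'max c^T x s.t. A x <= b, x >= 0' is:
  Dual:  min b^T y  s.t.  A^T y >= c,  y >= 0.

So the dual LP is:
  minimize  5y1 + 8y2 + 28y3 + 4y4
  subject to:
    y1 + 2y3 + y4 >= 6
    y2 + 4y3 + y4 >= 5
    y1, y2, y3, y4 >= 0

Solving the primal: x* = (4, 0).
  primal value c^T x* = 24.
Solving the dual: y* = (0, 0, 0, 6).
  dual value b^T y* = 24.
Strong duality: c^T x* = b^T y*. Confirmed.

24


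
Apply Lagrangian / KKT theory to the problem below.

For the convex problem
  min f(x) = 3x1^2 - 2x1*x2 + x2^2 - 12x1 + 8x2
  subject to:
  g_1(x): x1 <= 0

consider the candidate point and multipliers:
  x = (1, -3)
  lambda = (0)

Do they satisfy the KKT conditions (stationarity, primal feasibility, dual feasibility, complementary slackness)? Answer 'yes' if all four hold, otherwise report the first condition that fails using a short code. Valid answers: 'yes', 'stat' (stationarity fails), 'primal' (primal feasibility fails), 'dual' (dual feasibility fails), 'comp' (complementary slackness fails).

Gradient of f: grad f(x) = Q x + c = (0, 0)
Constraint values g_i(x) = a_i^T x - b_i:
  g_1((1, -3)) = 1
Stationarity residual: grad f(x) + sum_i lambda_i a_i = (0, 0)
  -> stationarity OK
Primal feasibility (all g_i <= 0): FAILS
Dual feasibility (all lambda_i >= 0): OK
Complementary slackness (lambda_i * g_i(x) = 0 for all i): OK

Verdict: the first failing condition is primal_feasibility -> primal.

primal


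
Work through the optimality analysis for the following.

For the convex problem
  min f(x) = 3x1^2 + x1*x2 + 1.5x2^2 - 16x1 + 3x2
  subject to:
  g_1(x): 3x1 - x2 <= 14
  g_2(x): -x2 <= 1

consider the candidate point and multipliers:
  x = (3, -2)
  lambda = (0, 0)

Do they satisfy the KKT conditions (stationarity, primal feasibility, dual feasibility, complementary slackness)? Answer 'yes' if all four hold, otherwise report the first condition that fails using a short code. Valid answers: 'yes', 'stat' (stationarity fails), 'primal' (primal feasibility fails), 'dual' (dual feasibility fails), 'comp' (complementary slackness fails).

Gradient of f: grad f(x) = Q x + c = (0, 0)
Constraint values g_i(x) = a_i^T x - b_i:
  g_1((3, -2)) = -3
  g_2((3, -2)) = 1
Stationarity residual: grad f(x) + sum_i lambda_i a_i = (0, 0)
  -> stationarity OK
Primal feasibility (all g_i <= 0): FAILS
Dual feasibility (all lambda_i >= 0): OK
Complementary slackness (lambda_i * g_i(x) = 0 for all i): OK

Verdict: the first failing condition is primal_feasibility -> primal.

primal


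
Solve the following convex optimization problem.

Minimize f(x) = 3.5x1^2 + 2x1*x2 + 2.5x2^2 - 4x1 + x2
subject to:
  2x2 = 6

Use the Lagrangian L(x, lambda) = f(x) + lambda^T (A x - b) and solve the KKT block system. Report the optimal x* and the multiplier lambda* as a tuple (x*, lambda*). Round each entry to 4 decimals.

Form the Lagrangian:
  L(x, lambda) = (1/2) x^T Q x + c^T x + lambda^T (A x - b)
Stationarity (grad_x L = 0): Q x + c + A^T lambda = 0.
Primal feasibility: A x = b.

This gives the KKT block system:
  [ Q   A^T ] [ x     ]   [-c ]
  [ A    0  ] [ lambda ] = [ b ]

Solving the linear system:
  x*      = (-0.2857, 3)
  lambda* = (-7.7143)
  f(x*)   = 25.2143

x* = (-0.2857, 3), lambda* = (-7.7143)


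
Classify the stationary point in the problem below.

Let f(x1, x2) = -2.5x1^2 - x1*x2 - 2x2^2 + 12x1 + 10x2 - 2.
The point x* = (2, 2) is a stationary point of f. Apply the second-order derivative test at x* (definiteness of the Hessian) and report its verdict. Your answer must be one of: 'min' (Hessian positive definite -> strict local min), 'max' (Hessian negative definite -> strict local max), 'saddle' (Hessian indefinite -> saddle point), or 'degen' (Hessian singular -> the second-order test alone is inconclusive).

Compute the Hessian H = grad^2 f:
  H = [[-5, -1], [-1, -4]]
Verify stationarity: grad f(x*) = H x* + g = (0, 0).
Eigenvalues of H: -5.618, -3.382.
Both eigenvalues < 0, so H is negative definite -> x* is a strict local max.

max


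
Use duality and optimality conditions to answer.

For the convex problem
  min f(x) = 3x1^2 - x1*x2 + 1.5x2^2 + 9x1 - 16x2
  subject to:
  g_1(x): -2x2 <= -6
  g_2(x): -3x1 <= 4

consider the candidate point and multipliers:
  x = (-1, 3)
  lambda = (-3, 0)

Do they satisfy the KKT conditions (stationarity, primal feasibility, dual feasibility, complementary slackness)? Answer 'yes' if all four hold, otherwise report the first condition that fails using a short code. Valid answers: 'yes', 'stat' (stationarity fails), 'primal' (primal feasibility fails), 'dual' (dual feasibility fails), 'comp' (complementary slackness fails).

Gradient of f: grad f(x) = Q x + c = (0, -6)
Constraint values g_i(x) = a_i^T x - b_i:
  g_1((-1, 3)) = 0
  g_2((-1, 3)) = -1
Stationarity residual: grad f(x) + sum_i lambda_i a_i = (0, 0)
  -> stationarity OK
Primal feasibility (all g_i <= 0): OK
Dual feasibility (all lambda_i >= 0): FAILS
Complementary slackness (lambda_i * g_i(x) = 0 for all i): OK

Verdict: the first failing condition is dual_feasibility -> dual.

dual


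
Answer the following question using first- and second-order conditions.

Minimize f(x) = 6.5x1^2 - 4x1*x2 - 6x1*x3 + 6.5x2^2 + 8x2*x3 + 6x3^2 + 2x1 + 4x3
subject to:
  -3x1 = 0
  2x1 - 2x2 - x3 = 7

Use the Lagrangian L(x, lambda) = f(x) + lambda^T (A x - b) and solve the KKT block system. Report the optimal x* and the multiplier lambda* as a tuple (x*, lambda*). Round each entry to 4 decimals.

Form the Lagrangian:
  L(x, lambda) = (1/2) x^T Q x + c^T x + lambda^T (A x - b)
Stationarity (grad_x L = 0): Q x + c + A^T lambda = 0.
Primal feasibility: A x = b.

This gives the KKT block system:
  [ Q   A^T ] [ x     ]   [-c ]
  [ A    0  ] [ lambda ] = [ b ]

Solving the linear system:
  x*      = (0, -3.5862, 0.1724)
  lambda* = (-9.977, -22.6207)
  f(x*)   = 79.5172

x* = (0, -3.5862, 0.1724), lambda* = (-9.977, -22.6207)


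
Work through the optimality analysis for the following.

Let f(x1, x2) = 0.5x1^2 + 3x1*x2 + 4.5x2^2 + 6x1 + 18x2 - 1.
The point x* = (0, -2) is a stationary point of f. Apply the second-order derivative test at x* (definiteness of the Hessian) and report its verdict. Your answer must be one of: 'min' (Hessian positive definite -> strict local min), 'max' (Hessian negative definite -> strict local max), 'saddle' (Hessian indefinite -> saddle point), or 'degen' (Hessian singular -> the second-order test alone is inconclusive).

Compute the Hessian H = grad^2 f:
  H = [[1, 3], [3, 9]]
Verify stationarity: grad f(x*) = H x* + g = (0, 0).
Eigenvalues of H: 0, 10.
H has a zero eigenvalue (singular; positive semidefinite but not definite), so H is neither positive definite, negative definite, nor indefinite. The second-order test alone is inconclusive -> degen.
(Indeed, f is constant along the null direction of H through x*, so x* is not a strict local extremum.)

degen


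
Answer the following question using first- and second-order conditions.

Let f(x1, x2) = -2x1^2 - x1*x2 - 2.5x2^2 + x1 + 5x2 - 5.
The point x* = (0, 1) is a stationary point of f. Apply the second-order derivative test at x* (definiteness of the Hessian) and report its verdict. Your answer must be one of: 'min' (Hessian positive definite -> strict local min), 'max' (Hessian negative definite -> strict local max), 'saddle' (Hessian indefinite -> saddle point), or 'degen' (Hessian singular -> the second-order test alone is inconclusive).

Compute the Hessian H = grad^2 f:
  H = [[-4, -1], [-1, -5]]
Verify stationarity: grad f(x*) = H x* + g = (0, 0).
Eigenvalues of H: -5.618, -3.382.
Both eigenvalues < 0, so H is negative definite -> x* is a strict local max.

max


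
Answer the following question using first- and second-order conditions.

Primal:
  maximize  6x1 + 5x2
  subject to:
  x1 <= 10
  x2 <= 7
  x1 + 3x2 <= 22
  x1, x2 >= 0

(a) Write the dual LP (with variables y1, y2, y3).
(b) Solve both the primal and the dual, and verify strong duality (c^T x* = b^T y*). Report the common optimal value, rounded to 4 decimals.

The standard primal-dual pair for 'max c^T x s.t. A x <= b, x >= 0' is:
  Dual:  min b^T y  s.t.  A^T y >= c,  y >= 0.

So the dual LP is:
  minimize  10y1 + 7y2 + 22y3
  subject to:
    y1 + y3 >= 6
    y2 + 3y3 >= 5
    y1, y2, y3 >= 0

Solving the primal: x* = (10, 4).
  primal value c^T x* = 80.
Solving the dual: y* = (4.3333, 0, 1.6667).
  dual value b^T y* = 80.
Strong duality: c^T x* = b^T y*. Confirmed.

80


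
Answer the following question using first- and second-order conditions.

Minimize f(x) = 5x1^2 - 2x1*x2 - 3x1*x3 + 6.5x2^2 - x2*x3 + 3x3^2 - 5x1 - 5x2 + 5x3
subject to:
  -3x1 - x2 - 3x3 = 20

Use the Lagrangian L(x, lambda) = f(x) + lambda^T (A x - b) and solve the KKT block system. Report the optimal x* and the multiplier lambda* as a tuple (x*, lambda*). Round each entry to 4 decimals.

Form the Lagrangian:
  L(x, lambda) = (1/2) x^T Q x + c^T x + lambda^T (A x - b)
Stationarity (grad_x L = 0): Q x + c + A^T lambda = 0.
Primal feasibility: A x = b.

This gives the KKT block system:
  [ Q   A^T ] [ x     ]   [-c ]
  [ A    0  ] [ lambda ] = [ b ]

Solving the linear system:
  x*      = (-2.2163, -0.621, -4.2434)
  lambda* = (-4.3969)
  f(x*)   = 40.4532

x* = (-2.2163, -0.621, -4.2434), lambda* = (-4.3969)


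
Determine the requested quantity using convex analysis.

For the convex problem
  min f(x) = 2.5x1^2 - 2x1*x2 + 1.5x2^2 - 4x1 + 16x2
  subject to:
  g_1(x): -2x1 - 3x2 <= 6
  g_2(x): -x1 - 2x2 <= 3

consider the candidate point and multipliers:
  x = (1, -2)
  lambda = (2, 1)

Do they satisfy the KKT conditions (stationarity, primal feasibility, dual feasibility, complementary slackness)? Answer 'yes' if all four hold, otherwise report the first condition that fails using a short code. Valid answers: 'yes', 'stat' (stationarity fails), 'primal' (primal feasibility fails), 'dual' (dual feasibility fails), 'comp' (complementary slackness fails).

Gradient of f: grad f(x) = Q x + c = (5, 8)
Constraint values g_i(x) = a_i^T x - b_i:
  g_1((1, -2)) = -2
  g_2((1, -2)) = 0
Stationarity residual: grad f(x) + sum_i lambda_i a_i = (0, 0)
  -> stationarity OK
Primal feasibility (all g_i <= 0): OK
Dual feasibility (all lambda_i >= 0): OK
Complementary slackness (lambda_i * g_i(x) = 0 for all i): FAILS

Verdict: the first failing condition is complementary_slackness -> comp.

comp


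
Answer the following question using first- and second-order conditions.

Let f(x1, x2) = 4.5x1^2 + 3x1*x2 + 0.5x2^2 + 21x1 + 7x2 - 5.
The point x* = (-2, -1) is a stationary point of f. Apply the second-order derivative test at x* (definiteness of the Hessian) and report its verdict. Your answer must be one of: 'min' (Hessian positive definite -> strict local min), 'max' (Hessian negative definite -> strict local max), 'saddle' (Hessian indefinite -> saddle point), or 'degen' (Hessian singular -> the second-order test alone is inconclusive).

Compute the Hessian H = grad^2 f:
  H = [[9, 3], [3, 1]]
Verify stationarity: grad f(x*) = H x* + g = (0, 0).
Eigenvalues of H: 0, 10.
H has a zero eigenvalue (singular; positive semidefinite but not definite), so H is neither positive definite, negative definite, nor indefinite. The second-order test alone is inconclusive -> degen.
(Indeed, f is constant along the null direction of H through x*, so x* is not a strict local extremum.)

degen


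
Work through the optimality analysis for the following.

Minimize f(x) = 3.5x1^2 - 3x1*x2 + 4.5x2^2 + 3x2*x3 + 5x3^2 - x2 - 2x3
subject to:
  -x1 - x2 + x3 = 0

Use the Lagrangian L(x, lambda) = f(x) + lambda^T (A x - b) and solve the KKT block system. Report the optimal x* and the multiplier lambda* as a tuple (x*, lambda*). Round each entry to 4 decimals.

Form the Lagrangian:
  L(x, lambda) = (1/2) x^T Q x + c^T x + lambda^T (A x - b)
Stationarity (grad_x L = 0): Q x + c + A^T lambda = 0.
Primal feasibility: A x = b.

This gives the KKT block system:
  [ Q   A^T ] [ x     ]   [-c ]
  [ A    0  ] [ lambda ] = [ b ]

Solving the linear system:
  x*      = (0.0615, 0.0954, 0.1569)
  lambda* = (0.1446)
  f(x*)   = -0.2046

x* = (0.0615, 0.0954, 0.1569), lambda* = (0.1446)


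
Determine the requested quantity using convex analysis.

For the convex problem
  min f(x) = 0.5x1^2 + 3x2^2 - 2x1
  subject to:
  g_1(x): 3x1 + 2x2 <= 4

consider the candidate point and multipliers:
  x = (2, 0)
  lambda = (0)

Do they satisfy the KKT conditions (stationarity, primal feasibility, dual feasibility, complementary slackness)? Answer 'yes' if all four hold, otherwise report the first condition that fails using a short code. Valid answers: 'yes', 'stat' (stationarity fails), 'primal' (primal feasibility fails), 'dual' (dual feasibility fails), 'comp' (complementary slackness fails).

Gradient of f: grad f(x) = Q x + c = (0, 0)
Constraint values g_i(x) = a_i^T x - b_i:
  g_1((2, 0)) = 2
Stationarity residual: grad f(x) + sum_i lambda_i a_i = (0, 0)
  -> stationarity OK
Primal feasibility (all g_i <= 0): FAILS
Dual feasibility (all lambda_i >= 0): OK
Complementary slackness (lambda_i * g_i(x) = 0 for all i): OK

Verdict: the first failing condition is primal_feasibility -> primal.

primal


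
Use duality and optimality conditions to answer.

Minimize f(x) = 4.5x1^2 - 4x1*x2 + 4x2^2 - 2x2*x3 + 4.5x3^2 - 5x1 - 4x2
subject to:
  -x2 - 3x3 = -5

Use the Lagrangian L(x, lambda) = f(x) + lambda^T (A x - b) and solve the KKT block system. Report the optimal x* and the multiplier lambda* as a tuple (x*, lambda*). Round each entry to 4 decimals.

Form the Lagrangian:
  L(x, lambda) = (1/2) x^T Q x + c^T x + lambda^T (A x - b)
Stationarity (grad_x L = 0): Q x + c + A^T lambda = 0.
Primal feasibility: A x = b.

This gives the KKT block system:
  [ Q   A^T ] [ x     ]   [-c ]
  [ A    0  ] [ lambda ] = [ b ]

Solving the linear system:
  x*      = (1.3117, 1.7013, 1.0996)
  lambda* = (2.1645)
  f(x*)   = -1.2706

x* = (1.3117, 1.7013, 1.0996), lambda* = (2.1645)


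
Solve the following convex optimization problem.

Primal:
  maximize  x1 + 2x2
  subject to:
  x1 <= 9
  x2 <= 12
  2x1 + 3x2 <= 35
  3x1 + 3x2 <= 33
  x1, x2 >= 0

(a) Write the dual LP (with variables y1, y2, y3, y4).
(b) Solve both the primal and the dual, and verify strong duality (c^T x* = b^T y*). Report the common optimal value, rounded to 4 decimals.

The standard primal-dual pair for 'max c^T x s.t. A x <= b, x >= 0' is:
  Dual:  min b^T y  s.t.  A^T y >= c,  y >= 0.

So the dual LP is:
  minimize  9y1 + 12y2 + 35y3 + 33y4
  subject to:
    y1 + 2y3 + 3y4 >= 1
    y2 + 3y3 + 3y4 >= 2
    y1, y2, y3, y4 >= 0

Solving the primal: x* = (0, 11).
  primal value c^T x* = 22.
Solving the dual: y* = (0, 0, 0, 0.6667).
  dual value b^T y* = 22.
Strong duality: c^T x* = b^T y*. Confirmed.

22


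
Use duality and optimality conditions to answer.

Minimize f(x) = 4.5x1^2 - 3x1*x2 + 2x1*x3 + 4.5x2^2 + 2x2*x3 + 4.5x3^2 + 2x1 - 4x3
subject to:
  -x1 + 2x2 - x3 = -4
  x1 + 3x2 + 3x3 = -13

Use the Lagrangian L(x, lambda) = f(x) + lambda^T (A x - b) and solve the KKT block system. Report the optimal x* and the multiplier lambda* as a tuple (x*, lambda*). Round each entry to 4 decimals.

Form the Lagrangian:
  L(x, lambda) = (1/2) x^T Q x + c^T x + lambda^T (A x - b)
Stationarity (grad_x L = 0): Q x + c + A^T lambda = 0.
Primal feasibility: A x = b.

This gives the KKT block system:
  [ Q   A^T ] [ x     ]   [-c ]
  [ A    0  ] [ lambda ] = [ b ]

Solving the linear system:
  x*      = (-1.7205, -3.1601, -0.5997)
  lambda* = (1.7734, 6.9773)
  f(x*)   = 48.3784

x* = (-1.7205, -3.1601, -0.5997), lambda* = (1.7734, 6.9773)


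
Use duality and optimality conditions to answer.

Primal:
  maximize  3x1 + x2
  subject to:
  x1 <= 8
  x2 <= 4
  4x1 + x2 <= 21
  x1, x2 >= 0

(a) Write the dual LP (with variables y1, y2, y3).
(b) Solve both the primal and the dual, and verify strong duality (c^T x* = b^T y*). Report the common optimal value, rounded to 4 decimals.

The standard primal-dual pair for 'max c^T x s.t. A x <= b, x >= 0' is:
  Dual:  min b^T y  s.t.  A^T y >= c,  y >= 0.

So the dual LP is:
  minimize  8y1 + 4y2 + 21y3
  subject to:
    y1 + 4y3 >= 3
    y2 + y3 >= 1
    y1, y2, y3 >= 0

Solving the primal: x* = (4.25, 4).
  primal value c^T x* = 16.75.
Solving the dual: y* = (0, 0.25, 0.75).
  dual value b^T y* = 16.75.
Strong duality: c^T x* = b^T y*. Confirmed.

16.75


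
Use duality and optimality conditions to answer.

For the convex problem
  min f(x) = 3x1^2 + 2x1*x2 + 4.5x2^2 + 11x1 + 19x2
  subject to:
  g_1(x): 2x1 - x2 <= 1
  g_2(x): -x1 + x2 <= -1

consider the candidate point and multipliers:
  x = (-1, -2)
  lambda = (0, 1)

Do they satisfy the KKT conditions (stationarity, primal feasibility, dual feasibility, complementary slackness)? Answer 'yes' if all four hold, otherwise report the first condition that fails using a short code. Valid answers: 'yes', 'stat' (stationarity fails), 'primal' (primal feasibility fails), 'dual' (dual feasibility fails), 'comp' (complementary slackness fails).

Gradient of f: grad f(x) = Q x + c = (1, -1)
Constraint values g_i(x) = a_i^T x - b_i:
  g_1((-1, -2)) = -1
  g_2((-1, -2)) = 0
Stationarity residual: grad f(x) + sum_i lambda_i a_i = (0, 0)
  -> stationarity OK
Primal feasibility (all g_i <= 0): OK
Dual feasibility (all lambda_i >= 0): OK
Complementary slackness (lambda_i * g_i(x) = 0 for all i): OK

Verdict: yes, KKT holds.

yes


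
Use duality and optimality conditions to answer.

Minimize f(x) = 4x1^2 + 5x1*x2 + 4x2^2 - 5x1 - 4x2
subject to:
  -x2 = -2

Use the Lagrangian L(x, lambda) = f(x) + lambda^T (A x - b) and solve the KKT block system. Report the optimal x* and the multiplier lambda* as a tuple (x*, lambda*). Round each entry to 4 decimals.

Form the Lagrangian:
  L(x, lambda) = (1/2) x^T Q x + c^T x + lambda^T (A x - b)
Stationarity (grad_x L = 0): Q x + c + A^T lambda = 0.
Primal feasibility: A x = b.

This gives the KKT block system:
  [ Q   A^T ] [ x     ]   [-c ]
  [ A    0  ] [ lambda ] = [ b ]

Solving the linear system:
  x*      = (-0.625, 2)
  lambda* = (8.875)
  f(x*)   = 6.4375

x* = (-0.625, 2), lambda* = (8.875)


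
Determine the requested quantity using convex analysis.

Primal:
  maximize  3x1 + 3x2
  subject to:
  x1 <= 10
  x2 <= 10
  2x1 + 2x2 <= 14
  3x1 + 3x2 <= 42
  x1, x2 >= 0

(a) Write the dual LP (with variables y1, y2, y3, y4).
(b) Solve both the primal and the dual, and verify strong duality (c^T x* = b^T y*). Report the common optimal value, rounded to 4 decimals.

The standard primal-dual pair for 'max c^T x s.t. A x <= b, x >= 0' is:
  Dual:  min b^T y  s.t.  A^T y >= c,  y >= 0.

So the dual LP is:
  minimize  10y1 + 10y2 + 14y3 + 42y4
  subject to:
    y1 + 2y3 + 3y4 >= 3
    y2 + 2y3 + 3y4 >= 3
    y1, y2, y3, y4 >= 0

Solving the primal: x* = (7, 0).
  primal value c^T x* = 21.
Solving the dual: y* = (0, 0, 1.5, 0).
  dual value b^T y* = 21.
Strong duality: c^T x* = b^T y*. Confirmed.

21


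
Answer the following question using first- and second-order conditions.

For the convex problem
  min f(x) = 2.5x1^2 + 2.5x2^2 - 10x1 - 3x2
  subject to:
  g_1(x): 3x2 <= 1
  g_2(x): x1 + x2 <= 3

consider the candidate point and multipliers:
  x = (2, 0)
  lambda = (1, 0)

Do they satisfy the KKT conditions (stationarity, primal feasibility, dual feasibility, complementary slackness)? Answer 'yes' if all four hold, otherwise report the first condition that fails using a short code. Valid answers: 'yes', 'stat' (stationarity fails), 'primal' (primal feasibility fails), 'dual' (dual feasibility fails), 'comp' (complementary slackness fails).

Gradient of f: grad f(x) = Q x + c = (0, -3)
Constraint values g_i(x) = a_i^T x - b_i:
  g_1((2, 0)) = -1
  g_2((2, 0)) = -1
Stationarity residual: grad f(x) + sum_i lambda_i a_i = (0, 0)
  -> stationarity OK
Primal feasibility (all g_i <= 0): OK
Dual feasibility (all lambda_i >= 0): OK
Complementary slackness (lambda_i * g_i(x) = 0 for all i): FAILS

Verdict: the first failing condition is complementary_slackness -> comp.

comp


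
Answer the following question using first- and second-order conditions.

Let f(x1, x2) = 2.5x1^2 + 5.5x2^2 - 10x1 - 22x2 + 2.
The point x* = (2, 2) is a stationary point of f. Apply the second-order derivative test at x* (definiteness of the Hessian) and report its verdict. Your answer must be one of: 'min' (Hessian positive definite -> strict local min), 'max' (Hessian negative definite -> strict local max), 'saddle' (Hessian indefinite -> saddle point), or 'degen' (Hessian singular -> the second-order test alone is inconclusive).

Compute the Hessian H = grad^2 f:
  H = [[5, 0], [0, 11]]
Verify stationarity: grad f(x*) = H x* + g = (0, 0).
Eigenvalues of H: 5, 11.
Both eigenvalues > 0, so H is positive definite -> x* is a strict local min.

min


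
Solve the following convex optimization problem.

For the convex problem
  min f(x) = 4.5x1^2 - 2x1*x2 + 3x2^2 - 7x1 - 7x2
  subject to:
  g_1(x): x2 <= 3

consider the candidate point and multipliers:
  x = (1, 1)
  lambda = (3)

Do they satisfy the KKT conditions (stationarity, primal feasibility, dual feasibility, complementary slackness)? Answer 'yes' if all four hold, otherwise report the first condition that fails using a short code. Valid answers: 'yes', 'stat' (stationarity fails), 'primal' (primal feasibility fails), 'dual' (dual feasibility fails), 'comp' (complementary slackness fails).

Gradient of f: grad f(x) = Q x + c = (0, -3)
Constraint values g_i(x) = a_i^T x - b_i:
  g_1((1, 1)) = -2
Stationarity residual: grad f(x) + sum_i lambda_i a_i = (0, 0)
  -> stationarity OK
Primal feasibility (all g_i <= 0): OK
Dual feasibility (all lambda_i >= 0): OK
Complementary slackness (lambda_i * g_i(x) = 0 for all i): FAILS

Verdict: the first failing condition is complementary_slackness -> comp.

comp


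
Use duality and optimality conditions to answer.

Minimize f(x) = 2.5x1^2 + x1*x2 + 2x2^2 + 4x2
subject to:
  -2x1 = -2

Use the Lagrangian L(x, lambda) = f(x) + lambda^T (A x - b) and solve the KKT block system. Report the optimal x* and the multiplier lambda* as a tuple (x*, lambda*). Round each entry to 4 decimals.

Form the Lagrangian:
  L(x, lambda) = (1/2) x^T Q x + c^T x + lambda^T (A x - b)
Stationarity (grad_x L = 0): Q x + c + A^T lambda = 0.
Primal feasibility: A x = b.

This gives the KKT block system:
  [ Q   A^T ] [ x     ]   [-c ]
  [ A    0  ] [ lambda ] = [ b ]

Solving the linear system:
  x*      = (1, -1.25)
  lambda* = (1.875)
  f(x*)   = -0.625

x* = (1, -1.25), lambda* = (1.875)


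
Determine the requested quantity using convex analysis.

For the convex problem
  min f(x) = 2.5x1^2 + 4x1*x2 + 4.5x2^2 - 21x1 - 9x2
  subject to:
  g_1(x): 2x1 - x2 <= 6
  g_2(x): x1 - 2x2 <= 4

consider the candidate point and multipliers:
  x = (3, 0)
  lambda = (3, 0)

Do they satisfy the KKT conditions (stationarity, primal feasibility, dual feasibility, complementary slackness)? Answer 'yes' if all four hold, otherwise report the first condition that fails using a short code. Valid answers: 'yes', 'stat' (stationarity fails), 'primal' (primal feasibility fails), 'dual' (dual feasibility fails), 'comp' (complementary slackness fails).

Gradient of f: grad f(x) = Q x + c = (-6, 3)
Constraint values g_i(x) = a_i^T x - b_i:
  g_1((3, 0)) = 0
  g_2((3, 0)) = -1
Stationarity residual: grad f(x) + sum_i lambda_i a_i = (0, 0)
  -> stationarity OK
Primal feasibility (all g_i <= 0): OK
Dual feasibility (all lambda_i >= 0): OK
Complementary slackness (lambda_i * g_i(x) = 0 for all i): OK

Verdict: yes, KKT holds.

yes


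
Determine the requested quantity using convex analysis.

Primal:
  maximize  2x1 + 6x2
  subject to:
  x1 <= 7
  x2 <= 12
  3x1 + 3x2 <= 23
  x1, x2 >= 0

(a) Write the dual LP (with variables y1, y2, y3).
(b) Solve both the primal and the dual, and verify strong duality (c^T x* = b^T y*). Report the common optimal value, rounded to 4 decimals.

The standard primal-dual pair for 'max c^T x s.t. A x <= b, x >= 0' is:
  Dual:  min b^T y  s.t.  A^T y >= c,  y >= 0.

So the dual LP is:
  minimize  7y1 + 12y2 + 23y3
  subject to:
    y1 + 3y3 >= 2
    y2 + 3y3 >= 6
    y1, y2, y3 >= 0

Solving the primal: x* = (0, 7.6667).
  primal value c^T x* = 46.
Solving the dual: y* = (0, 0, 2).
  dual value b^T y* = 46.
Strong duality: c^T x* = b^T y*. Confirmed.

46


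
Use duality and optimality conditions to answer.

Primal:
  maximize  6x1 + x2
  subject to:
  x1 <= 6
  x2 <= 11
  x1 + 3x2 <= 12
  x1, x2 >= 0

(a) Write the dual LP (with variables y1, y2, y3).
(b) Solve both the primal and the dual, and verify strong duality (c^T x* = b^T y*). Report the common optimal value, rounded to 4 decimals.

The standard primal-dual pair for 'max c^T x s.t. A x <= b, x >= 0' is:
  Dual:  min b^T y  s.t.  A^T y >= c,  y >= 0.

So the dual LP is:
  minimize  6y1 + 11y2 + 12y3
  subject to:
    y1 + y3 >= 6
    y2 + 3y3 >= 1
    y1, y2, y3 >= 0

Solving the primal: x* = (6, 2).
  primal value c^T x* = 38.
Solving the dual: y* = (5.6667, 0, 0.3333).
  dual value b^T y* = 38.
Strong duality: c^T x* = b^T y*. Confirmed.

38


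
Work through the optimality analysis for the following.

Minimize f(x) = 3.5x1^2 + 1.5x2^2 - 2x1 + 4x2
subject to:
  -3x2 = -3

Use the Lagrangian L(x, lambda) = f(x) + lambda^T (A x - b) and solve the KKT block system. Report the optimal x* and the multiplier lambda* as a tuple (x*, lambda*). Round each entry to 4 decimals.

Form the Lagrangian:
  L(x, lambda) = (1/2) x^T Q x + c^T x + lambda^T (A x - b)
Stationarity (grad_x L = 0): Q x + c + A^T lambda = 0.
Primal feasibility: A x = b.

This gives the KKT block system:
  [ Q   A^T ] [ x     ]   [-c ]
  [ A    0  ] [ lambda ] = [ b ]

Solving the linear system:
  x*      = (0.2857, 1)
  lambda* = (2.3333)
  f(x*)   = 5.2143

x* = (0.2857, 1), lambda* = (2.3333)


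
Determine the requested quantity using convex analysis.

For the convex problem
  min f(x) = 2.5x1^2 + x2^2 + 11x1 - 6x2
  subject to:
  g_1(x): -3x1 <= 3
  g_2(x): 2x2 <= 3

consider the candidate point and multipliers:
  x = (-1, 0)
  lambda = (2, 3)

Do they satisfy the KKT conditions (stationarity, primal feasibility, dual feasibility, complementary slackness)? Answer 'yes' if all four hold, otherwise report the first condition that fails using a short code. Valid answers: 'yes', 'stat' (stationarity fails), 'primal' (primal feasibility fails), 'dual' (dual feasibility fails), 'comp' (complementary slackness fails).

Gradient of f: grad f(x) = Q x + c = (6, -6)
Constraint values g_i(x) = a_i^T x - b_i:
  g_1((-1, 0)) = 0
  g_2((-1, 0)) = -3
Stationarity residual: grad f(x) + sum_i lambda_i a_i = (0, 0)
  -> stationarity OK
Primal feasibility (all g_i <= 0): OK
Dual feasibility (all lambda_i >= 0): OK
Complementary slackness (lambda_i * g_i(x) = 0 for all i): FAILS

Verdict: the first failing condition is complementary_slackness -> comp.

comp


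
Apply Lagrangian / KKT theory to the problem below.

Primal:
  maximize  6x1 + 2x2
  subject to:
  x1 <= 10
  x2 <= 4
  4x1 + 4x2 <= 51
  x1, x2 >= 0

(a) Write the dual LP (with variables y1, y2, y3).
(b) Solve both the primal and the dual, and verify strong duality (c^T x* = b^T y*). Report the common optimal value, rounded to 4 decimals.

The standard primal-dual pair for 'max c^T x s.t. A x <= b, x >= 0' is:
  Dual:  min b^T y  s.t.  A^T y >= c,  y >= 0.

So the dual LP is:
  minimize  10y1 + 4y2 + 51y3
  subject to:
    y1 + 4y3 >= 6
    y2 + 4y3 >= 2
    y1, y2, y3 >= 0

Solving the primal: x* = (10, 2.75).
  primal value c^T x* = 65.5.
Solving the dual: y* = (4, 0, 0.5).
  dual value b^T y* = 65.5.
Strong duality: c^T x* = b^T y*. Confirmed.

65.5


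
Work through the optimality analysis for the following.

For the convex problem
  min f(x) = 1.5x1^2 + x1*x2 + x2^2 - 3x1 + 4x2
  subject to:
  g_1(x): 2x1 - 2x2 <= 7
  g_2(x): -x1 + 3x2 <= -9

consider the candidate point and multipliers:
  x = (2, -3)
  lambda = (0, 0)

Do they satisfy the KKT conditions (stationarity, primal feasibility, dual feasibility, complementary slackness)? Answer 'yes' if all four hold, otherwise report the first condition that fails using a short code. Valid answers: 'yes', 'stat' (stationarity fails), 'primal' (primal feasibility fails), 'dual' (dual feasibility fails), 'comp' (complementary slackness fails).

Gradient of f: grad f(x) = Q x + c = (0, 0)
Constraint values g_i(x) = a_i^T x - b_i:
  g_1((2, -3)) = 3
  g_2((2, -3)) = -2
Stationarity residual: grad f(x) + sum_i lambda_i a_i = (0, 0)
  -> stationarity OK
Primal feasibility (all g_i <= 0): FAILS
Dual feasibility (all lambda_i >= 0): OK
Complementary slackness (lambda_i * g_i(x) = 0 for all i): OK

Verdict: the first failing condition is primal_feasibility -> primal.

primal


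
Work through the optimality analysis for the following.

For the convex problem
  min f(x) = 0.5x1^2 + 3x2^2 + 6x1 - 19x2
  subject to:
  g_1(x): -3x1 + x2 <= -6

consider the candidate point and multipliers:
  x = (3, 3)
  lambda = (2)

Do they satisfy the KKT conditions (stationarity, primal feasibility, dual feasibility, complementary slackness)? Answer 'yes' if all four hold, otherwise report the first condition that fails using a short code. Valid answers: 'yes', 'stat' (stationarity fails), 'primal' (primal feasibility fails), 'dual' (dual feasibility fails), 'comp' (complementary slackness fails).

Gradient of f: grad f(x) = Q x + c = (9, -1)
Constraint values g_i(x) = a_i^T x - b_i:
  g_1((3, 3)) = 0
Stationarity residual: grad f(x) + sum_i lambda_i a_i = (3, 1)
  -> stationarity FAILS
Primal feasibility (all g_i <= 0): OK
Dual feasibility (all lambda_i >= 0): OK
Complementary slackness (lambda_i * g_i(x) = 0 for all i): OK

Verdict: the first failing condition is stationarity -> stat.

stat


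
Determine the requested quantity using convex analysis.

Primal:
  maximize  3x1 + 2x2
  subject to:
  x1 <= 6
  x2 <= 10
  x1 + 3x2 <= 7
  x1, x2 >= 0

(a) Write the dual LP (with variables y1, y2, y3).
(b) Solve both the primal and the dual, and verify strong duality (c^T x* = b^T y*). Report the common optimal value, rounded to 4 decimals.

The standard primal-dual pair for 'max c^T x s.t. A x <= b, x >= 0' is:
  Dual:  min b^T y  s.t.  A^T y >= c,  y >= 0.

So the dual LP is:
  minimize  6y1 + 10y2 + 7y3
  subject to:
    y1 + y3 >= 3
    y2 + 3y3 >= 2
    y1, y2, y3 >= 0

Solving the primal: x* = (6, 0.3333).
  primal value c^T x* = 18.6667.
Solving the dual: y* = (2.3333, 0, 0.6667).
  dual value b^T y* = 18.6667.
Strong duality: c^T x* = b^T y*. Confirmed.

18.6667


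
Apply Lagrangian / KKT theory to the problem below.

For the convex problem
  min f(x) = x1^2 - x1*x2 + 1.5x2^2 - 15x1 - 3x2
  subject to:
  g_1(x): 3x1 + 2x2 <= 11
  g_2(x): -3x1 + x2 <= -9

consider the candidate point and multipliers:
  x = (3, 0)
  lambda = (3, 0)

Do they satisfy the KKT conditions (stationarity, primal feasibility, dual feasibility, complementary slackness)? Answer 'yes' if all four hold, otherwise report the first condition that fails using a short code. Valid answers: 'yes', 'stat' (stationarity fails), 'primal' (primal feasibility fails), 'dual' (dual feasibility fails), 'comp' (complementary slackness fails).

Gradient of f: grad f(x) = Q x + c = (-9, -6)
Constraint values g_i(x) = a_i^T x - b_i:
  g_1((3, 0)) = -2
  g_2((3, 0)) = 0
Stationarity residual: grad f(x) + sum_i lambda_i a_i = (0, 0)
  -> stationarity OK
Primal feasibility (all g_i <= 0): OK
Dual feasibility (all lambda_i >= 0): OK
Complementary slackness (lambda_i * g_i(x) = 0 for all i): FAILS

Verdict: the first failing condition is complementary_slackness -> comp.

comp


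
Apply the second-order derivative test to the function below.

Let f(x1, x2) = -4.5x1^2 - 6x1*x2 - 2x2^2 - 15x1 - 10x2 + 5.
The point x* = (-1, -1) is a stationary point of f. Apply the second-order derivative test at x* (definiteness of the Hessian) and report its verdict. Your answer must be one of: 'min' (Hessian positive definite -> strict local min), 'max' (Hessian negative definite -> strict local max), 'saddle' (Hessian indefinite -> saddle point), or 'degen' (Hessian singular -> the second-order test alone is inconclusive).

Compute the Hessian H = grad^2 f:
  H = [[-9, -6], [-6, -4]]
Verify stationarity: grad f(x*) = H x* + g = (0, 0).
Eigenvalues of H: -13, 0.
H has a zero eigenvalue (singular; negative semidefinite but not definite), so H is neither positive definite, negative definite, nor indefinite. The second-order test alone is inconclusive -> degen.
(Indeed, f is constant along the null direction of H through x*, so x* is not a strict local extremum.)

degen


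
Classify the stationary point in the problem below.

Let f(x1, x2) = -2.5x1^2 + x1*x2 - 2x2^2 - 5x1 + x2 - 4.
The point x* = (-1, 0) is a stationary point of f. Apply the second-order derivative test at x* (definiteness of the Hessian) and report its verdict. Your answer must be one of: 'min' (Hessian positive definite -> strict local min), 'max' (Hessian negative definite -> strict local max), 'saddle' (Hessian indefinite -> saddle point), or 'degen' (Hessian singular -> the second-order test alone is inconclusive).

Compute the Hessian H = grad^2 f:
  H = [[-5, 1], [1, -4]]
Verify stationarity: grad f(x*) = H x* + g = (0, 0).
Eigenvalues of H: -5.618, -3.382.
Both eigenvalues < 0, so H is negative definite -> x* is a strict local max.

max


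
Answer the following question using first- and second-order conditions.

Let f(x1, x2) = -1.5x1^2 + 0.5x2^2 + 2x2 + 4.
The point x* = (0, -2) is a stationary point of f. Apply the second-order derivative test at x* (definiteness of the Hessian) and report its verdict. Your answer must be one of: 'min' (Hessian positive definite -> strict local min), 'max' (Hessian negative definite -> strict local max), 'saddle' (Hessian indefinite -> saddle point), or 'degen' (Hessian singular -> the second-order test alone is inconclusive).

Compute the Hessian H = grad^2 f:
  H = [[-3, 0], [0, 1]]
Verify stationarity: grad f(x*) = H x* + g = (0, 0).
Eigenvalues of H: -3, 1.
Eigenvalues have mixed signs, so H is indefinite -> x* is a saddle point.

saddle


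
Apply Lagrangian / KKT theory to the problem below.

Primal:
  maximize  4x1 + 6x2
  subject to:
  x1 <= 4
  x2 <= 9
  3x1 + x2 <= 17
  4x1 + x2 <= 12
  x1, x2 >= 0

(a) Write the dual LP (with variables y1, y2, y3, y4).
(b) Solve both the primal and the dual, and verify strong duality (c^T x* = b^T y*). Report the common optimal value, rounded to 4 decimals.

The standard primal-dual pair for 'max c^T x s.t. A x <= b, x >= 0' is:
  Dual:  min b^T y  s.t.  A^T y >= c,  y >= 0.

So the dual LP is:
  minimize  4y1 + 9y2 + 17y3 + 12y4
  subject to:
    y1 + 3y3 + 4y4 >= 4
    y2 + y3 + y4 >= 6
    y1, y2, y3, y4 >= 0

Solving the primal: x* = (0.75, 9).
  primal value c^T x* = 57.
Solving the dual: y* = (0, 5, 0, 1).
  dual value b^T y* = 57.
Strong duality: c^T x* = b^T y*. Confirmed.

57
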